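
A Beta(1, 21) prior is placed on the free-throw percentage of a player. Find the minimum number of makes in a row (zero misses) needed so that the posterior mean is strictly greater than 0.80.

After k makes and 0 misses the posterior is Beta(1+k, 21), with mean (1+k)/(1+21+k).
Set (1+k)/(22+k) > 0.80 and solve: k > (0.80·22 − 1)/(1 − 0.80) = 83.000.
The smallest integer exceeding 83.000 is 84, and checking k=84: (85)/(106) = 0.8019 > 0.80.

k = 84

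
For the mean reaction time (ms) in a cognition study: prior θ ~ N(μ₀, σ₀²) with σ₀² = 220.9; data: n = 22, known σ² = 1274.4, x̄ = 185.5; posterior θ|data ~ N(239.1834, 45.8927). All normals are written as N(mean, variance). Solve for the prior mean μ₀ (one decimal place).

With known observation variance, the Normal–Normal posterior has precision τ_n = τ₀ + n/σ² and mean μ_n = (τ₀μ₀ + (n/σ²)x̄)/τ_n.
Here τ₀ = 1/220.9 = 0.004527 and τ_data = 22/1274.4 = 0.017263, so τ_n = 0.021790.
Rearranging for μ₀: μ₀ = (μ_n·τ_n − τ_data·x̄)/τ₀ = (239.1834·0.021790 − 0.017263·185.5) / 0.004527 = 2.009520/0.004527 ≈ 443.9.

μ₀ = 443.9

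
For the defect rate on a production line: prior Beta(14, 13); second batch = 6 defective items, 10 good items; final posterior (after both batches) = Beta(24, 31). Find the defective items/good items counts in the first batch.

4 defective items and 8 good items

Because Beta–binomial updating is additive in the counts, the combined data contributed (α_post−α_prior, β_post−β_prior) successes and failures.
Total across both batches: 24−14=10 defective items, 31−13=18 good items.
Subtract the second batch: 10−6=4 defective items and 18−10=8 good items.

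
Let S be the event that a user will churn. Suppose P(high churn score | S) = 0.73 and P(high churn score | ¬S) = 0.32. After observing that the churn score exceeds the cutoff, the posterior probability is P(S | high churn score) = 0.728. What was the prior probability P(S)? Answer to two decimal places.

P(S) = 0.54

Bayes' rule in odds form gives O(S|E) = O(S)·[P(E|S)/P(E|¬S)], hence O(S) = O(S|E)/LR.
Posterior odds = 0.728/(1−0.728) = 2.6765. LR = 0.73/0.32 = 2.2812.
Prior odds = 2.6765/2.2812 = 1.1733, so P(S) = 1.1733/(1+1.1733) ≈ 0.54.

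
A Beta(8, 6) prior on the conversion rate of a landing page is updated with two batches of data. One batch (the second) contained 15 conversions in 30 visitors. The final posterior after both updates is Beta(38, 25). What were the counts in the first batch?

Sequential conjugate updates are equivalent to a single update on the pooled data, so total successes = posterior α − prior α and total failures = posterior β − prior β.
Total across both batches: 38−8=30 conversions, 25−6=19 bounces.
Subtract the second batch: 30−15=15 conversions and 19−15=4 bounces.

15 conversions and 4 bounces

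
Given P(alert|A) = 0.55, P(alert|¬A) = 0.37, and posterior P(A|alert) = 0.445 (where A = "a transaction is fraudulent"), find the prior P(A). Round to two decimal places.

In odds form, posterior odds = prior odds × likelihood ratio, so prior odds = posterior odds ÷ LR.
Posterior odds = 0.445/(1−0.445) = 0.8018. LR = 0.55/0.37 = 1.4865.
Prior odds = 0.8018/1.4865 = 0.5394, so P(A) = 0.5394/(1+0.5394) ≈ 0.35.

P(A) = 0.35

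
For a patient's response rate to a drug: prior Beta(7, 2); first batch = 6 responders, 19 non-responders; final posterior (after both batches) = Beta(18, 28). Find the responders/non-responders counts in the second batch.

Sequential conjugate updates are equivalent to a single update on the pooled data, so total successes = posterior α − prior α and total failures = posterior β − prior β.
Total across both batches: 18−7=11 responders, 28−2=26 non-responders.
Subtract the first batch: 11−6=5 responders and 26−19=7 non-responders.

5 responders and 7 non-responders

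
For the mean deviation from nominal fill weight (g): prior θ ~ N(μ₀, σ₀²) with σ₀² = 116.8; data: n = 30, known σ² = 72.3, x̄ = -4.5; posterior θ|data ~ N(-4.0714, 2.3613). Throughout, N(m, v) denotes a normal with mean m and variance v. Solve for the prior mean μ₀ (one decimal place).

μ₀ = 16.7

With known observation variance, the Normal–Normal posterior has precision τ_n = τ₀ + n/σ² and mean μ_n = (τ₀μ₀ + (n/σ²)x̄)/τ_n.
Here τ₀ = 1/116.8 = 0.008562 and τ_data = 30/72.3 = 0.414938, so τ_n = 0.423500.
Rearranging for μ₀: μ₀ = (μ_n·τ_n − τ_data·x̄)/τ₀ = (-4.0714·0.423500 − 0.414938·-4.5) / 0.008562 = 0.142983/0.008562 ≈ 16.7.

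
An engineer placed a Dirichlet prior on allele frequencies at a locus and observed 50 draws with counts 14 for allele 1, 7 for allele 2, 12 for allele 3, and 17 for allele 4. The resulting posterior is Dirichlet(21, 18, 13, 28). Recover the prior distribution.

Dirichlet(7, 11, 1, 11)

For a Dirichlet(α) prior with multinomial counts c, the posterior is Dirichlet(α + c) componentwise.
Subtract each count from the matching posterior parameter: 21−14=7, 18−7=11, 13−12=1, 28−17=11.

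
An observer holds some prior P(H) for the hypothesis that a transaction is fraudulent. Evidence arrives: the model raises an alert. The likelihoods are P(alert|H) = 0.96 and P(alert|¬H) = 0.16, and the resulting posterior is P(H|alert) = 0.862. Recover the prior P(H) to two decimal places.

P(H) = 0.51

In odds form, posterior odds = prior odds × likelihood ratio, so prior odds = posterior odds ÷ LR.
Posterior odds = 0.862/(1−0.862) = 6.2464. LR = 0.96/0.16 = 6.0000.
Prior odds = 6.2464/6.0000 = 1.0411, so P(H) = 1.0411/(1+1.0411) ≈ 0.51.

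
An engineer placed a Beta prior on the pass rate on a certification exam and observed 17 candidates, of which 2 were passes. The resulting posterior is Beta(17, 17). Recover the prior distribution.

Beta(15, 2)

Beta is conjugate to the binomial likelihood: posterior = Beta(a+s, b+f).
Subtract the data counts: 17−2=15, 17−15=2.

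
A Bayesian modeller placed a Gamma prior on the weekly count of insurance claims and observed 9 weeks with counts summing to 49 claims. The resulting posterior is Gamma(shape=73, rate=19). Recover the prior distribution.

Gamma(shape=24, rate=10)

A Gamma(α, β) prior (rate parametrization) on a Poisson rate with n observations summing to S gives posterior Gamma(α+S, β+n).
So α = 73 − 49 = 24 and β = 19 − 9 = 10.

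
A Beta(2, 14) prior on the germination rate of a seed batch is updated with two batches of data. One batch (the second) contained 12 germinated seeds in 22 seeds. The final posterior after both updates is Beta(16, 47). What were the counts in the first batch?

Because Beta–binomial updating is additive in the counts, the combined data contributed (α_post−α_prior, β_post−β_prior) successes and failures.
Total across both batches: 16−2=14 germinated seeds, 47−14=33 non-germinating seeds.
Subtract the second batch: 14−12=2 germinated seeds and 33−10=23 non-germinating seeds.

2 germinated seeds and 23 non-germinating seeds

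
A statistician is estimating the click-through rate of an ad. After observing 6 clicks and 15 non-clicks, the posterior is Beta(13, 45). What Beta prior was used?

Under Beta–binomial conjugacy the posterior parameters are (α+s, β+f).
Subtract the data counts: 13−6=7, 45−15=30.

Beta(7, 30)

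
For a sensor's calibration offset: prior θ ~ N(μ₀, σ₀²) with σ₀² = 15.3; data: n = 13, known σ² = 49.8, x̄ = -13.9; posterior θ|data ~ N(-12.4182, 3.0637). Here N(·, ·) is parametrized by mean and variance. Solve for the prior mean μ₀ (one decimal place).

μ₀ = -6.5

With known observation variance, the Normal–Normal posterior has precision τ_n = τ₀ + n/σ² and mean μ_n = (τ₀μ₀ + (n/σ²)x̄)/τ_n.
Here τ₀ = 1/15.3 = 0.065359 and τ_data = 13/49.8 = 0.261044, so τ_n = 0.326403.
Rearranging for μ₀: μ₀ = (μ_n·τ_n − τ_data·x̄)/τ₀ = (-12.4182·0.326403 − 0.261044·-13.9) / 0.065359 = -0.424826/0.065359 ≈ -6.5.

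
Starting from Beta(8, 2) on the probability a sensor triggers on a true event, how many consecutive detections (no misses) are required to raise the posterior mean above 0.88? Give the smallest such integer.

After k detections and 0 misses the posterior is Beta(8+k, 2), with mean (8+k)/(8+2+k).
Set (8+k)/(10+k) > 0.88 and solve: k > (0.88·10 − 8)/(1 − 0.88) = 6.667.
The smallest integer exceeding 6.667 is 7, and checking k=7: (15)/(17) = 0.8824 > 0.88.

k = 7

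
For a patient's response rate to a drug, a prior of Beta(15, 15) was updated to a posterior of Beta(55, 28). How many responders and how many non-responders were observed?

A Beta(α, β) prior with s successes and f failures in binomial data gives a Beta(α+s, β+f) posterior.
Match parameters: s=55−15=40, f=28−15=13.

40 responders and 13 non-responders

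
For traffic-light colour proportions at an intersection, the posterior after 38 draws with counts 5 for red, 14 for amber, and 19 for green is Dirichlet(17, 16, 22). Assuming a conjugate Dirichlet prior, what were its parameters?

For a Dirichlet(α) prior with multinomial counts c, the posterior is Dirichlet(α + c) componentwise.
Subtract each count from the matching posterior parameter: 17−5=12, 16−14=2, 22−19=3.

Dirichlet(12, 2, 3)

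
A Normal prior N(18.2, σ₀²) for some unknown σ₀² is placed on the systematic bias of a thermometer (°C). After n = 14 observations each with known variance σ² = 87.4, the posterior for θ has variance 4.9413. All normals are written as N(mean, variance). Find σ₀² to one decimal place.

σ₀² = 23.7

For the Normal–Normal model with known σ², precisions add: τ_n = τ₀ + n/σ².
So 1/σ₀² = 1/4.9413 − 14/87.4 = 0.202376 − 0.160183 = 0.042193.
Hence σ₀² = 1/0.042193 ≈ 23.7.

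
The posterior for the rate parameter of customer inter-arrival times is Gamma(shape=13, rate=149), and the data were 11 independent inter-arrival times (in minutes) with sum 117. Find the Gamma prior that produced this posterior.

Gamma(shape=2, rate=32)

Gamma–exponential conjugacy: posterior shape = α + n, posterior rate = β + Σtᵢ.
So α = 13 − 11 = 2 and β = 149 − 117 = 32.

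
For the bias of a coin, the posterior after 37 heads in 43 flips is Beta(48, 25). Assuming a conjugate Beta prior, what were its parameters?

Beta(11, 19)

Beta is conjugate to the binomial likelihood: posterior = Beta(a+s, b+f).
So a = 48 − 37 = 11 and b = 25 − 6 = 19.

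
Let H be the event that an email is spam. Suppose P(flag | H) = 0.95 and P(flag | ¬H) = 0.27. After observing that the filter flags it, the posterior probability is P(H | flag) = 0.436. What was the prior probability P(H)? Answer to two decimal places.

P(H) = 0.18

Bayes' rule in odds form gives O(H|E) = O(H)·[P(E|H)/P(E|¬H)], hence O(H) = O(H|E)/LR.
Posterior odds = 0.436/(1−0.436) = 0.7730. LR = 0.95/0.27 = 3.5185.
Prior odds = 0.7730/3.5185 = 0.2197, so P(H) = 0.2197/(1+0.2197) ≈ 0.18.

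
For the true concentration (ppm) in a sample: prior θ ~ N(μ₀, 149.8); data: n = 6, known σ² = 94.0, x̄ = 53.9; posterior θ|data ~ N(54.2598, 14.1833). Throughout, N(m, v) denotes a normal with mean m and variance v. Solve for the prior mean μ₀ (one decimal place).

The posterior mean is a precision-weighted average: μ_n = (τ₀μ₀ + τ_data·x̄)/(τ₀+τ_data), with τ₀=1/σ₀² and τ_data=n/σ².
Here τ₀ = 1/149.8 = 0.006676 and τ_data = 6/94.0 = 0.063830, so τ_n = 0.070506.
Rearranging for μ₀: μ₀ = (μ_n·τ_n − τ_data·x̄)/τ₀ = (54.2598·0.070506 − 0.063830·53.9) / 0.006676 = 0.385204/0.006676 ≈ 57.7.

μ₀ = 57.7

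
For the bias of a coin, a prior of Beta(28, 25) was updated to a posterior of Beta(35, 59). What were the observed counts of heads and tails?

7 heads and 34 tails

Under Beta–binomial conjugacy the posterior parameters are (a+s, b+f).
So s = 35 − 28 = 7 and f = 59 − 25 = 34.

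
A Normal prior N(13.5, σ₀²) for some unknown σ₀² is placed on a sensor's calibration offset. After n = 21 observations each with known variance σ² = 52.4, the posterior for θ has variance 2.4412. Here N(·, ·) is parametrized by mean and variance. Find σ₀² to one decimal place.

σ₀² = 112.7

For the Normal–Normal model with known σ², precisions add: τ_n = τ₀ + n/σ².
So 1/σ₀² = 1/2.4412 − 21/52.4 = 0.409635 − 0.400763 = 0.008872.
Hence σ₀² = 1/0.008872 ≈ 112.7.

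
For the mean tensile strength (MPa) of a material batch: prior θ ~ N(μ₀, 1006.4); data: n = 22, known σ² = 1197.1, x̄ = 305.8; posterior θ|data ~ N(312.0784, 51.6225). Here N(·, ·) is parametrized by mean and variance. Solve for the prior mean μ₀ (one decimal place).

The posterior mean is a precision-weighted average: μ_n = (τ₀μ₀ + τ_data·x̄)/(τ₀+τ_data), with τ₀=1/σ₀² and τ_data=n/σ².
Here τ₀ = 1/1006.4 = 0.000994 and τ_data = 22/1197.1 = 0.018378, so τ_n = 0.019372.
Rearranging for μ₀: μ₀ = (μ_n·τ_n − τ_data·x̄)/τ₀ = (312.0784·0.019372 − 0.018378·305.8) / 0.000994 = 0.425590/0.000994 ≈ 428.2.

μ₀ = 428.2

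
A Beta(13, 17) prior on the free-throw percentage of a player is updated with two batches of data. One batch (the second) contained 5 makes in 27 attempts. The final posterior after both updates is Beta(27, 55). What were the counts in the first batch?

Because Beta–binomial updating is additive in the counts, the combined data contributed (α_post−α_prior, β_post−β_prior) successes and failures.
Total across both batches: 27−13=14 makes, 55−17=38 misses.
Subtract the second batch: 14−5=9 makes and 38−22=16 misses.

9 makes and 16 misses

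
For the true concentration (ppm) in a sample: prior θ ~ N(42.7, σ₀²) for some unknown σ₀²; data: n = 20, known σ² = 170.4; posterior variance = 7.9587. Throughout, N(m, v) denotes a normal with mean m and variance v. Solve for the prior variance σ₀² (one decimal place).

σ₀² = 120.8

For the Normal–Normal model with known σ², precisions add: τ_n = τ₀ + n/σ².
So 1/σ₀² = 1/7.9587 − 20/170.4 = 0.125649 − 0.117371 = 0.008278.
Hence σ₀² = 1/0.008278 ≈ 120.8.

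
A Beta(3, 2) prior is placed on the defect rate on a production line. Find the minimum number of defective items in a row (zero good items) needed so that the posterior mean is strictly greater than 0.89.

k = 14

After k defective items and 0 good items the posterior is Beta(3+k, 2), with mean (3+k)/(3+2+k).
Set (3+k)/(5+k) > 0.89 and solve: k > (0.89·5 − 3)/(1 − 0.89) = 13.182.
The smallest integer exceeding 13.182 is 14.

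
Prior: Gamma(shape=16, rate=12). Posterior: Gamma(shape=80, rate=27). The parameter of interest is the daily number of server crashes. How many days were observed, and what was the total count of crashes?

n = 15 days with total 64 crashes

Gamma–Poisson conjugacy: posterior shape = α + Σxᵢ, posterior rate = β + n.
Matching: Σxᵢ = 80 − 16 = 64 and n = 27 − 12 = 15.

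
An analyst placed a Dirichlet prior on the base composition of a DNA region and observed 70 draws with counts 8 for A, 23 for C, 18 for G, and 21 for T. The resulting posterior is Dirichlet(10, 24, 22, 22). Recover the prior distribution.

Dirichlet(2, 1, 4, 1)

For a Dirichlet(α) prior with multinomial counts c, the posterior is Dirichlet(α + c) componentwise.
Subtract each count from the matching posterior parameter: 10−8=2, 24−23=1, 22−18=4, 22−21=1.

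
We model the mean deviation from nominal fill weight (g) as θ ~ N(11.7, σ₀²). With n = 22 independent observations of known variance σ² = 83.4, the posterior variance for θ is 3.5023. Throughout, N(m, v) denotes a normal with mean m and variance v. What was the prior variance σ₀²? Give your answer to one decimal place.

σ₀² = 46.0

Posterior precision equals prior precision plus data precision: 1/σ_n² = 1/σ₀² + n/σ².
So 1/σ₀² = 1/3.5023 − 22/83.4 = 0.285527 − 0.263789 = 0.021738.
Hence σ₀² = 1/0.021738 ≈ 46.0.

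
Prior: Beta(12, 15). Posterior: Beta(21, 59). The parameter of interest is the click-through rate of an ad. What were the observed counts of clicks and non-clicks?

9 clicks and 44 non-clicks

A Beta(α, β) prior with s successes and f failures in binomial data gives a Beta(α+s, β+f) posterior.
Match parameters: s=21−12=9, f=59−15=44.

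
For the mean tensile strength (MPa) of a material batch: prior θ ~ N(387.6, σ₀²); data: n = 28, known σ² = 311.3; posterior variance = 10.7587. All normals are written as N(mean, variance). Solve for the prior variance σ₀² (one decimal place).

σ₀² = 333.0

For the Normal–Normal model with known σ², precisions add: τ_n = τ₀ + n/σ².
So 1/σ₀² = 1/10.7587 − 28/311.3 = 0.092948 − 0.089945 = 0.003003.
Hence σ₀² = 1/0.003003 ≈ 333.0.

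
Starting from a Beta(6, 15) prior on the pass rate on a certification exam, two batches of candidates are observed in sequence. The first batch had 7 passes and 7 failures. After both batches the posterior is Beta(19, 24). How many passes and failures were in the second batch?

6 passes and 2 failures

Because Beta–binomial updating is additive in the counts, the combined data contributed (α_post−α_prior, β_post−β_prior) successes and failures.
Total across both batches: 19−6=13 passes, 24−15=9 failures.
Subtract the first batch: 13−7=6 passes and 9−7=2 failures.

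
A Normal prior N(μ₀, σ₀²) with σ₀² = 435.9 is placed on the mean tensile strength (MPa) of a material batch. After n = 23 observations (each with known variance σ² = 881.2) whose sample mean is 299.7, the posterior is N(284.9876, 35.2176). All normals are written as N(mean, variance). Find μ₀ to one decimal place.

μ₀ = 117.6

With known observation variance, the Normal–Normal posterior has precision τ_n = τ₀ + n/σ² and mean μ_n = (τ₀μ₀ + (n/σ²)x̄)/τ_n.
Here τ₀ = 1/435.9 = 0.002294 and τ_data = 23/881.2 = 0.026101, so τ_n = 0.028395.
Rearranging for μ₀: μ₀ = (μ_n·τ_n − τ_data·x̄)/τ₀ = (284.9876·0.028395 − 0.026101·299.7) / 0.002294 = 0.269753/0.002294 ≈ 117.6.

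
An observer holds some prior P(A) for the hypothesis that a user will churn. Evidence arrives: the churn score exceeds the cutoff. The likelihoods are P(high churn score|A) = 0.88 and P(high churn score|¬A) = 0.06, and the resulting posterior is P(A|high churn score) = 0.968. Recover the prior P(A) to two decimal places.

Bayes' rule in odds form gives O(A|E) = O(A)·[P(E|A)/P(E|¬A)], hence O(A) = O(A|E)/LR.
Posterior odds = 0.968/(1−0.968) = 30.2500. LR = 0.88/0.06 = 14.6667.
Prior odds = 30.2500/14.6667 = 2.0625, so P(A) = 2.0625/(1+2.0625) ≈ 0.67.

P(A) = 0.67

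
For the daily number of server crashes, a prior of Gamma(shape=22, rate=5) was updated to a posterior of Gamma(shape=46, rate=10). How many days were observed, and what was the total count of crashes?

Gamma–Poisson conjugacy: posterior shape = α + Σxᵢ, posterior rate = β + n.
Matching: Σxᵢ = 46 − 22 = 24 and n = 10 − 5 = 5.

n = 5 days with total 24 crashes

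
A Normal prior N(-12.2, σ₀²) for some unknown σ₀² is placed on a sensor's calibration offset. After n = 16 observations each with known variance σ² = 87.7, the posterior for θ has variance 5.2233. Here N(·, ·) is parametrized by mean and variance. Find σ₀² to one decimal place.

Posterior precision equals prior precision plus data precision: 1/σ_n² = 1/σ₀² + n/σ².
So 1/σ₀² = 1/5.2233 − 16/87.7 = 0.191450 − 0.182440 = 0.009010.
Hence σ₀² = 1/0.009010 ≈ 111.0.

σ₀² = 111.0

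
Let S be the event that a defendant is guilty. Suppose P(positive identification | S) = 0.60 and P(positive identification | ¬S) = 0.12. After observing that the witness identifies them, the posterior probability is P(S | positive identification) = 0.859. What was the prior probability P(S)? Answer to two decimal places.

P(S) = 0.55

Bayes' rule in odds form gives O(S|E) = O(S)·[P(E|S)/P(E|¬S)], hence O(S) = O(S|E)/LR.
Posterior odds = 0.859/(1−0.859) = 6.0922. LR = 0.60/0.12 = 5.0000.
Prior odds = 6.0922/5.0000 = 1.2184, so P(S) = 1.2184/(1+1.2184) ≈ 0.55.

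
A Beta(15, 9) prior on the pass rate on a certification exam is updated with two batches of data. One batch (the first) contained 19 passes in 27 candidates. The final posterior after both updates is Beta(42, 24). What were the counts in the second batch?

8 passes and 7 failures

Because Beta–binomial updating is additive in the counts, the combined data contributed (α_post−α_prior, β_post−β_prior) successes and failures.
Total across both batches: 42−15=27 passes, 24−9=15 failures.
Subtract the first batch: 27−19=8 passes and 15−8=7 failures.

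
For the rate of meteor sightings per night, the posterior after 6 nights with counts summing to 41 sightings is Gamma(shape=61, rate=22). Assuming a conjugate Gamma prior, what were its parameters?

A Gamma(α, β) prior (rate parametrization) on a Poisson rate with n observations summing to S gives posterior Gamma(α+S, β+n).
So α = 61 − 41 = 20 and β = 22 − 6 = 16.

Gamma(shape=20, rate=16)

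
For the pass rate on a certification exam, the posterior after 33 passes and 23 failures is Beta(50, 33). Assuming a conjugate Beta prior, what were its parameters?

Beta(17, 10)

A Beta(a, b) prior with s successes and f failures in binomial data gives a Beta(a+s, b+f) posterior.
So a = 50 − 33 = 17 and b = 33 − 23 = 10.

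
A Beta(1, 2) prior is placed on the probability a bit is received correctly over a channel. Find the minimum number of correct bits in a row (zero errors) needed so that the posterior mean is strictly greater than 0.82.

k = 9

After k correct bits and 0 errors the posterior is Beta(1+k, 2), with mean (1+k)/(1+2+k).
Set (1+k)/(3+k) > 0.82 and solve: k > (0.82·3 − 1)/(1 − 0.82) = 8.111.
The smallest integer exceeding 8.111 is 9.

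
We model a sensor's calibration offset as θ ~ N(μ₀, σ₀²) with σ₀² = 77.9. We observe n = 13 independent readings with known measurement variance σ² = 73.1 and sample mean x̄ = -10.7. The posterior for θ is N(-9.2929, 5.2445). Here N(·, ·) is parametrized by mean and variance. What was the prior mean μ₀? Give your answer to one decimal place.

The posterior mean is a precision-weighted average: μ_n = (τ₀μ₀ + τ_data·x̄)/(τ₀+τ_data), with τ₀=1/σ₀² and τ_data=n/σ².
Here τ₀ = 1/77.9 = 0.012837 and τ_data = 13/73.1 = 0.177839, so τ_n = 0.190676.
Rearranging for μ₀: μ₀ = (μ_n·τ_n − τ_data·x̄)/τ₀ = (-9.2929·0.190676 − 0.177839·-10.7) / 0.012837 = 0.130944/0.012837 ≈ 10.2.

μ₀ = 10.2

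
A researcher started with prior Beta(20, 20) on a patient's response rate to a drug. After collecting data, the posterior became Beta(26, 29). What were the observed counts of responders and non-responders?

6 responders and 9 non-responders

Beta is conjugate to the binomial likelihood: posterior = Beta(a+s, b+f).
So s = 26 − 20 = 6 and f = 29 − 20 = 9.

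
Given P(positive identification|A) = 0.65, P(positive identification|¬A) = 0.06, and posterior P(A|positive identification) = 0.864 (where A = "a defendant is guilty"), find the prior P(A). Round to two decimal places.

P(A) = 0.37

In odds form, posterior odds = prior odds × likelihood ratio, so prior odds = posterior odds ÷ LR.
Posterior odds = 0.864/(1−0.864) = 6.3529. LR = 0.65/0.06 = 10.8333.
Prior odds = 6.3529/10.8333 = 0.5864, so P(A) = 0.5864/(1+0.5864) ≈ 0.37.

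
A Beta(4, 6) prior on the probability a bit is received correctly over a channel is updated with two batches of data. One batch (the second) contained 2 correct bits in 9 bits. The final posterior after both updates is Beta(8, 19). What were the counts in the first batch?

2 correct bits and 6 errors

Because Beta–binomial updating is additive in the counts, the combined data contributed (α_post−α_prior, β_post−β_prior) successes and failures.
Total across both batches: 8−4=4 correct bits, 19−6=13 errors.
Subtract the second batch: 4−2=2 correct bits and 13−7=6 errors.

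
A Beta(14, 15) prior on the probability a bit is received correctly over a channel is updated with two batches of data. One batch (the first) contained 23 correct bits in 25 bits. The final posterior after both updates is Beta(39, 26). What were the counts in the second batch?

2 correct bits and 9 errors

Sequential conjugate updates are equivalent to a single update on the pooled data, so total successes = posterior α − prior α and total failures = posterior β − prior β.
Total across both batches: 39−14=25 correct bits, 26−15=11 errors.
Subtract the first batch: 25−23=2 correct bits and 11−2=9 errors.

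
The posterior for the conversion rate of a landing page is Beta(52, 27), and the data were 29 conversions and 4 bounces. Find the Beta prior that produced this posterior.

A Beta(α, β) prior with s successes and f failures in binomial data gives a Beta(α+s, β+f) posterior.
Subtract the data counts: 52−29=23, 27−4=23.

Beta(23, 23)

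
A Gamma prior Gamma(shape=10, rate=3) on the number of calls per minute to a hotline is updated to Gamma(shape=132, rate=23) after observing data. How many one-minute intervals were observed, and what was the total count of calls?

n = 20 one-minute intervals with total 122 calls

A Gamma(α, β) prior (rate parametrization) on a Poisson rate with n observations summing to S gives posterior Gamma(α+S, β+n).
Matching: Σxᵢ = 132 − 10 = 122 and n = 23 − 3 = 20.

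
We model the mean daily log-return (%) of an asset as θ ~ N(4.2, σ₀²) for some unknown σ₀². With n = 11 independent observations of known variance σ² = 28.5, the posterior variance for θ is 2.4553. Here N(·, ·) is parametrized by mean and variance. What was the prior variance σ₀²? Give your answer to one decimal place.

Posterior precision equals prior precision plus data precision: 1/σ_n² = 1/σ₀² + n/σ².
So 1/σ₀² = 1/2.4553 − 11/28.5 = 0.407282 − 0.385965 = 0.021317.
Hence σ₀² = 1/0.021317 ≈ 46.9.

σ₀² = 46.9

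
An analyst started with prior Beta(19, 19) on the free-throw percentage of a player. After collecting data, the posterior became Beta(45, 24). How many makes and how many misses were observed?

A Beta(α, β) prior with s successes and f failures in binomial data gives a Beta(α+s, β+f) posterior.
So s = 45 − 19 = 26 and f = 24 − 19 = 5.

26 makes and 5 misses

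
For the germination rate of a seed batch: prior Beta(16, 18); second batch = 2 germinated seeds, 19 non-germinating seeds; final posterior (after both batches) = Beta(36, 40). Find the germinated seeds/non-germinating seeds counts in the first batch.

Because Beta–binomial updating is additive in the counts, the combined data contributed (α_post−α_prior, β_post−β_prior) successes and failures.
Total across both batches: 36−16=20 germinated seeds, 40−18=22 non-germinating seeds.
Subtract the second batch: 20−2=18 germinated seeds and 22−19=3 non-germinating seeds.

18 germinated seeds and 3 non-germinating seeds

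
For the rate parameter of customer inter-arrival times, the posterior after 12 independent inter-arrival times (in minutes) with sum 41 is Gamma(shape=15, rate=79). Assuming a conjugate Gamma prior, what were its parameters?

For an exponential likelihood with a Gamma(α, β) prior on the rate, n observations with total T give posterior Gamma(α+n, β+T).
So α = 15 − 12 = 3 and β = 79 − 41 = 38.

Gamma(shape=3, rate=38)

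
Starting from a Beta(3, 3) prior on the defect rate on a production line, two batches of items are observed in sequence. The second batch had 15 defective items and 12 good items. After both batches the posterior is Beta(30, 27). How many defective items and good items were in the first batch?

12 defective items and 12 good items

Because Beta–binomial updating is additive in the counts, the combined data contributed (α_post−α_prior, β_post−β_prior) successes and failures.
Total across both batches: 30−3=27 defective items, 27−3=24 good items.
Subtract the second batch: 27−15=12 defective items and 24−12=12 good items.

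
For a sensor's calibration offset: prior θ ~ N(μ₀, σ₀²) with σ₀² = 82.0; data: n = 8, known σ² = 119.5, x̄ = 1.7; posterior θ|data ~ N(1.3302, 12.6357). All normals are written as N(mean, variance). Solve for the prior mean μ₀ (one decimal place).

The posterior mean is a precision-weighted average: μ_n = (τ₀μ₀ + τ_data·x̄)/(τ₀+τ_data), with τ₀=1/σ₀² and τ_data=n/σ².
Here τ₀ = 1/82.0 = 0.012195 and τ_data = 8/119.5 = 0.066946, so τ_n = 0.079141.
Rearranging for μ₀: μ₀ = (μ_n·τ_n − τ_data·x̄)/τ₀ = (1.3302·0.079141 − 0.066946·1.7) / 0.012195 = -0.008535/0.012195 ≈ -0.7.

μ₀ = -0.7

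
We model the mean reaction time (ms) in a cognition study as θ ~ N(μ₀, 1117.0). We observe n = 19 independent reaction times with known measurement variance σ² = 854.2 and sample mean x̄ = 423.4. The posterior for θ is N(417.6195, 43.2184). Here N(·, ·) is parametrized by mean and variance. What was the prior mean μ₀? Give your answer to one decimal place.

μ₀ = 274.0

The posterior mean is a precision-weighted average: μ_n = (τ₀μ₀ + τ_data·x̄)/(τ₀+τ_data), with τ₀=1/σ₀² and τ_data=n/σ².
Here τ₀ = 1/1117.0 = 0.000895 and τ_data = 19/854.2 = 0.022243, so τ_n = 0.023138.
Rearranging for μ₀: μ₀ = (μ_n·τ_n − τ_data·x̄)/τ₀ = (417.6195·0.023138 − 0.022243·423.4) / 0.000895 = 0.245194/0.000895 ≈ 274.0.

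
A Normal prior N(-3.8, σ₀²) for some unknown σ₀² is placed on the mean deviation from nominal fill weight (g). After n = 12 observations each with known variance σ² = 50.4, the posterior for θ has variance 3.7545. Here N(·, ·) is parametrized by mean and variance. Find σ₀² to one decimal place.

σ₀² = 35.4

For the Normal–Normal model with known σ², precisions add: τ_n = τ₀ + n/σ².
So 1/σ₀² = 1/3.7545 − 12/50.4 = 0.266347 − 0.238095 = 0.028252.
Hence σ₀² = 1/0.028252 ≈ 35.4.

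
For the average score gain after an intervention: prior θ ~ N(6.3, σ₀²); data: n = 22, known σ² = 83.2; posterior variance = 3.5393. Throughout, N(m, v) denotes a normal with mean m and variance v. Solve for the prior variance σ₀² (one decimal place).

For the Normal–Normal model with known σ², precisions add: τ_n = τ₀ + n/σ².
So 1/σ₀² = 1/3.5393 − 22/83.2 = 0.282542 − 0.264423 = 0.018119.
Hence σ₀² = 1/0.018119 ≈ 55.2.

σ₀² = 55.2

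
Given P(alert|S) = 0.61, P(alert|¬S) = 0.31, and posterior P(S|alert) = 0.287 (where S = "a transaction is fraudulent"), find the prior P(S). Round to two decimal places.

Bayes' rule in odds form gives O(S|E) = O(S)·[P(E|S)/P(E|¬S)], hence O(S) = O(S|E)/LR.
Posterior odds = 0.287/(1−0.287) = 0.4025. LR = 0.61/0.31 = 1.9677.
Prior odds = 0.4025/1.9677 = 0.2046, so P(S) = 0.2046/(1+0.2046) ≈ 0.17.

P(S) = 0.17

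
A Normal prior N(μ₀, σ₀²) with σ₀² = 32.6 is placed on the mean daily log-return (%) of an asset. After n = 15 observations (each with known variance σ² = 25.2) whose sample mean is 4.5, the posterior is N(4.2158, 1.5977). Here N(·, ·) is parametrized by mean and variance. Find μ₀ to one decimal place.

With known observation variance, the Normal–Normal posterior has precision τ_n = τ₀ + n/σ² and mean μ_n = (τ₀μ₀ + (n/σ²)x̄)/τ_n.
Here τ₀ = 1/32.6 = 0.030675 and τ_data = 15/25.2 = 0.595238, so τ_n = 0.625913.
Rearranging for μ₀: μ₀ = (μ_n·τ_n − τ_data·x̄)/τ₀ = (4.2158·0.625913 − 0.595238·4.5) / 0.030675 = -0.039847/0.030675 ≈ -1.3.

μ₀ = -1.3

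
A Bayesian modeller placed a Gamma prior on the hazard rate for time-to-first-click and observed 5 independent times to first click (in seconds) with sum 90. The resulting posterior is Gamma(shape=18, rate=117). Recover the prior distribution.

Gamma(shape=13, rate=27)

Gamma–exponential conjugacy: posterior shape = α + n, posterior rate = β + Σtᵢ.
So α = 18 − 5 = 13 and β = 117 − 90 = 27.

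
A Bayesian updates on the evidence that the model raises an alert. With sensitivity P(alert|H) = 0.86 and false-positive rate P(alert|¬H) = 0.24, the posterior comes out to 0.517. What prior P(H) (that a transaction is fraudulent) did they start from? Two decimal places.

Bayes' rule in odds form gives O(H|E) = O(H)·[P(E|H)/P(E|¬H)], hence O(H) = O(H|E)/LR.
Posterior odds = 0.517/(1−0.517) = 1.0704. LR = 0.86/0.24 = 3.5833.
Prior odds = 1.0704/3.5833 = 0.2987, so P(H) = 0.2987/(1+0.2987) ≈ 0.23.

P(H) = 0.23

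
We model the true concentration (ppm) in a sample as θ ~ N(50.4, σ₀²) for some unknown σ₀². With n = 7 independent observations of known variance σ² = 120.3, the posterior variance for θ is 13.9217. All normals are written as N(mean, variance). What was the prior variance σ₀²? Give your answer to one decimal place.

σ₀² = 73.3

For the Normal–Normal model with known σ², precisions add: τ_n = τ₀ + n/σ².
So 1/σ₀² = 1/13.9217 − 7/120.3 = 0.071830 − 0.058188 = 0.013642.
Hence σ₀² = 1/0.013642 ≈ 73.3.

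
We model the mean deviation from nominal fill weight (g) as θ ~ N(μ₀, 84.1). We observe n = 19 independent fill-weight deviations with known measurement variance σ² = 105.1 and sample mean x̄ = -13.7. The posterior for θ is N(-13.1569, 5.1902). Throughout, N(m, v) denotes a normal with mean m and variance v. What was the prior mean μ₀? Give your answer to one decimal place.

With known observation variance, the Normal–Normal posterior has precision τ_n = τ₀ + n/σ² and mean μ_n = (τ₀μ₀ + (n/σ²)x̄)/τ_n.
Here τ₀ = 1/84.1 = 0.011891 and τ_data = 19/105.1 = 0.180780, so τ_n = 0.192671.
Rearranging for μ₀: μ₀ = (μ_n·τ_n − τ_data·x̄)/τ₀ = (-13.1569·0.192671 − 0.180780·-13.7) / 0.011891 = -0.058267/0.011891 ≈ -4.9.

μ₀ = -4.9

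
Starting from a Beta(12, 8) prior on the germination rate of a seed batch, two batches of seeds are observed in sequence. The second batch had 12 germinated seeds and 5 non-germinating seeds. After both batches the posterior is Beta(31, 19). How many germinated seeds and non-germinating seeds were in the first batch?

7 germinated seeds and 6 non-germinating seeds

Sequential conjugate updates are equivalent to a single update on the pooled data, so total successes = posterior α − prior α and total failures = posterior β − prior β.
Total across both batches: 31−12=19 germinated seeds, 19−8=11 non-germinating seeds.
Subtract the second batch: 19−12=7 germinated seeds and 11−5=6 non-germinating seeds.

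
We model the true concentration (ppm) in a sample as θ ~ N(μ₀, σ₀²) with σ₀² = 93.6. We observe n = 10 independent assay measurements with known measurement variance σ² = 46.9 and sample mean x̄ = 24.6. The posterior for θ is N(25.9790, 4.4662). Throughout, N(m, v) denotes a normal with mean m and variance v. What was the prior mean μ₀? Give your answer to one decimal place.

μ₀ = 53.5

With known observation variance, the Normal–Normal posterior has precision τ_n = τ₀ + n/σ² and mean μ_n = (τ₀μ₀ + (n/σ²)x̄)/τ_n.
Here τ₀ = 1/93.6 = 0.010684 and τ_data = 10/46.9 = 0.213220, so τ_n = 0.223904.
Rearranging for μ₀: μ₀ = (μ_n·τ_n − τ_data·x̄)/τ₀ = (25.9790·0.223904 − 0.213220·24.6) / 0.010684 = 0.571590/0.010684 ≈ 53.5.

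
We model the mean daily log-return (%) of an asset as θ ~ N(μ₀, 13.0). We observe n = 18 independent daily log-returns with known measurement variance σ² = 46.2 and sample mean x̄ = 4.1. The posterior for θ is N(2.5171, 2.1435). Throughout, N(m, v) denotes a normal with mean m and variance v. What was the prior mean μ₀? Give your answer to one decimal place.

The posterior mean is a precision-weighted average: μ_n = (τ₀μ₀ + τ_data·x̄)/(τ₀+τ_data), with τ₀=1/σ₀² and τ_data=n/σ².
Here τ₀ = 1/13.0 = 0.076923 and τ_data = 18/46.2 = 0.389610, so τ_n = 0.466533.
Rearranging for μ₀: μ₀ = (μ_n·τ_n − τ_data·x̄)/τ₀ = (2.5171·0.466533 − 0.389610·4.1) / 0.076923 = -0.423091/0.076923 ≈ -5.5.

μ₀ = -5.5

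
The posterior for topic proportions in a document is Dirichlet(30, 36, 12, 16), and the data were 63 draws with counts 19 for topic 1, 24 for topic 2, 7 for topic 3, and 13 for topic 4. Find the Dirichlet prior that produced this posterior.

Dirichlet(11, 12, 5, 3)

For a Dirichlet(α) prior with multinomial counts c, the posterior is Dirichlet(α + c) componentwise.
Subtract each count from the matching posterior parameter: 30−19=11, 36−24=12, 12−7=5, 16−13=3.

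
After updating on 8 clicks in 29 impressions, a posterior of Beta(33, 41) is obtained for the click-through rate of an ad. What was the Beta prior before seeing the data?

Under Beta–binomial conjugacy the posterior parameters are (α+s, β+f).
Subtract the data counts: 33−8=25, 41−21=20.

Beta(25, 20)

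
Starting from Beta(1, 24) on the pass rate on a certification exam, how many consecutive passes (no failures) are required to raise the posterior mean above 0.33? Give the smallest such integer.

k = 11

After k passes and 0 failures the posterior is Beta(1+k, 24), with mean (1+k)/(1+24+k).
Set (1+k)/(25+k) > 0.33 and solve: k > (0.33·25 − 1)/(1 − 0.33) = 10.821.
The smallest integer exceeding 10.821 is 11.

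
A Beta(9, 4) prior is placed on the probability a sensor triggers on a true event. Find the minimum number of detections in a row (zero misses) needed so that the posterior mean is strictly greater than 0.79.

After k detections and 0 misses the posterior is Beta(9+k, 4), with mean (9+k)/(9+4+k).
Set (9+k)/(13+k) > 0.79 and solve: k > (0.79·13 − 9)/(1 − 0.79) = 6.048.
The smallest integer exceeding 6.048 is 7.

k = 7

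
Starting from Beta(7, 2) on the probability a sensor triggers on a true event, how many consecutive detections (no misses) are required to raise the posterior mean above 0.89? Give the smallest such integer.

After k detections and 0 misses the posterior is Beta(7+k, 2), with mean (7+k)/(7+2+k).
Set (7+k)/(9+k) > 0.89 and solve: k > (0.89·9 − 7)/(1 − 0.89) = 9.182.
The smallest integer exceeding 9.182 is 10.

k = 10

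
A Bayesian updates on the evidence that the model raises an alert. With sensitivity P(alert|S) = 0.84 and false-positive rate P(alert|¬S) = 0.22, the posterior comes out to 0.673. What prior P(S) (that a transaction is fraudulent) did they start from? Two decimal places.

Bayes' rule in odds form gives O(S|E) = O(S)·[P(E|S)/P(E|¬S)], hence O(S) = O(S|E)/LR.
Posterior odds = 0.673/(1−0.673) = 2.0581. LR = 0.84/0.22 = 3.8182.
Prior odds = 2.0581/3.8182 = 0.5390, so P(S) = 0.5390/(1+0.5390) ≈ 0.35.

P(S) = 0.35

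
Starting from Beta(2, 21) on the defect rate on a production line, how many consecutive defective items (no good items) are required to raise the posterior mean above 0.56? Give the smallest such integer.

After k defective items and 0 good items the posterior is Beta(2+k, 21), with mean (2+k)/(2+21+k).
Set (2+k)/(23+k) > 0.56 and solve: k > (0.56·23 − 2)/(1 − 0.56) = 24.727.
The smallest integer exceeding 24.727 is 25, and checking k=25: (27)/(48) = 0.5625 > 0.56.

k = 25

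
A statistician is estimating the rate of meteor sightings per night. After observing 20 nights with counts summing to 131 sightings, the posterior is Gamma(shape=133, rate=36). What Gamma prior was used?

Gamma(shape=2, rate=16)

Gamma–Poisson conjugacy: posterior shape = α + Σxᵢ, posterior rate = β + n.
So α = 133 − 131 = 2 and β = 36 − 20 = 16.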